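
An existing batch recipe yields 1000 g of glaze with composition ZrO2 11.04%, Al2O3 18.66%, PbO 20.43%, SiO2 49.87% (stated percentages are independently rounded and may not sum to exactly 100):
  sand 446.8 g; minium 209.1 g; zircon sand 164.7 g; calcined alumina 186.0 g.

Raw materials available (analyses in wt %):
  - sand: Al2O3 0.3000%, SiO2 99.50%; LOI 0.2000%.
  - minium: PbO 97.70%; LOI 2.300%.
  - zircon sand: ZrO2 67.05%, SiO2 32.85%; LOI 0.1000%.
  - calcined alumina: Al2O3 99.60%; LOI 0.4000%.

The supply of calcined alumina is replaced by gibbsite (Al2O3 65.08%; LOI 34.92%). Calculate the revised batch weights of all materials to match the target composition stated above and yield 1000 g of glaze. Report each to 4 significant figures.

The whole derivation holds full float precision through the solve. Intermediates are printed rounded off to 4 significant figures between the steps — exactly one rounding lands on each reported number — the derived quantities (yield, four oxide percentages, ignition loss, totals, net glass mass) are rebuilt starting from the weights per 1000 g of glass in full precision precisely as stated by question or answer.
Per-oxide target masses for 1000 g glaze:
  ZrO2: 11.04% × 1000 = 110.4 g
  Al2O3: 18.66% × 1000 = 186.6 g
  PbO: 20.43% × 1000 = 204.3 g
  SiO2: 49.87% × 1000 = 498.7 g
Per-oxide balance check applying the batch weights above, relative to the basis at hand (summed amounts equal target values modulo rounding of the values):
  ZrO2: 164.7·0.6705 = 110.4 g (target 110.4 g)
  Al2O3: 446.8·0.003000 + 284.7·0.6508 = 186.6 g (target 186.6 g)
  PbO: 209.1·0.9770 = 204.3 g (target 204.3 g)
  SiO2: 446.8·0.9950 + 164.7·0.3285 = 498.7 g (target 498.7 g)
Glass-mass sanity pass: net batch after ignition = 1000 g (oxide target masses add up to 1000 g; the stated basis being 1000 g — a pure rounding effect).
Total batch = Σ batch = 1105 g; LOI removed, Σ of batch·LOI: 105.3 g; the yield ratio, glass ÷ batch: 90.47%.

Revised batch per 1000 g glaze:
  sand: 446.8 g
  minium: 209.1 g
  zircon sand: 164.7 g
  gibbsite: 284.7 g
Total batch = 1105 g; LOI loss = 105.3 g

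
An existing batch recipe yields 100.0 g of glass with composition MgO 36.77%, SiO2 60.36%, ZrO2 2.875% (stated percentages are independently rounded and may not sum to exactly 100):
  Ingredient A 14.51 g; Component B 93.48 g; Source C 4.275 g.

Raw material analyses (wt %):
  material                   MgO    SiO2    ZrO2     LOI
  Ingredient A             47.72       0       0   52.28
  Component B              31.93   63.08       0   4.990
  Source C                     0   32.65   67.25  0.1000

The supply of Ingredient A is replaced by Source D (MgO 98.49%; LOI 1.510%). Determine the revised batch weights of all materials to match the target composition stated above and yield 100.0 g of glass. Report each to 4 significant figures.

Revised batch per 100.0 g glass:
  Source D: 7.030 g
  Component B: 93.48 g
  Source C: 4.275 g
Total batch = 104.8 g; LOI loss = 4.775 g

In-progress results are displayed with 4-significant-digit rounding across the worked steps. The whole derivation runs at full precision in every operation — every reported value sees exactly one rounding — all derived quantities, which include totals, LOI, net glass mass, yield, three oxide percentages, are carried at full float precision, precisely as stated by question or answer, from the batch weights at 100.0 g of glass.
Per-oxide target masses for 100.0 g glass:
  MgO: 36.77% × 100.0 = 36.77 g
  SiO2: 60.36% × 100.0 = 60.36 g
  ZrO2: 2.875% × 100.0 = 2.875 g
Checking each oxide sum from the weights as reported, for the quoted basis mass (oxide sums agree with the targets net of answer rounding effects):
  MgO: 7.030·0.9849 + 93.48·0.3193 = 36.77 g (target 36.77 g)
  SiO2: 93.48·0.6308 + 4.275·0.3265 = 60.36 g (target 60.36 g)
  ZrO2: 4.275·0.6725 = 2.875 g (target 2.875 g)
Glass-mass sanity pass: total batch − LOI = 100.0 g (the targets, summed, come to 100.0 g; with the basis standing at 100.0 g — differing by rounding only).
Total batch = Σ batch = 104.8 g; ignition loss, Σ(batch × LOI) = 4.775 g; yield: glass divided by total = 95.44%.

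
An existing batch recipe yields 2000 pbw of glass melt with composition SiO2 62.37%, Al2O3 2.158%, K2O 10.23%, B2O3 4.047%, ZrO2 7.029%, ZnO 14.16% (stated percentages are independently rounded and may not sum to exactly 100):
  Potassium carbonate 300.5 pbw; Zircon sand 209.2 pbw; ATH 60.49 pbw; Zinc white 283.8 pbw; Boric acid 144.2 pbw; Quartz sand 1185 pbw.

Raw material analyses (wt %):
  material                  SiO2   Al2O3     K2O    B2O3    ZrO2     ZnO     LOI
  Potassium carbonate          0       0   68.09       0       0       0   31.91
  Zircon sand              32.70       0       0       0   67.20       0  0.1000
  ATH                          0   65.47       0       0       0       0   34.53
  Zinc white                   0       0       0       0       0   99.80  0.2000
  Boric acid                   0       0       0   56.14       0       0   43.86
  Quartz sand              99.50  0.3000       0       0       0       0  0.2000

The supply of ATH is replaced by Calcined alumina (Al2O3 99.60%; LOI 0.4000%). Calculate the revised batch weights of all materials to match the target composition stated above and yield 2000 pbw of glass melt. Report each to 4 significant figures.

Every computation maintains exact precision at all times. Working values are shown (rounded to 4 significant digits) when written out. Each reported figure is rounded exactly once; all derived quantities (glass mass, six oxide percentages, LOI, the yield, totals) are recomputed in full float precision from the batch weights on 2000 pbw of glass, as set out in the problem or the answer.
Target oxide masses per 2000 pbw glass melt:
  SiO2: 62.37% × 2000 = 1247 pbw
  Al2O3: 2.158% × 2000 = 43.16 pbw
  K2O: 10.23% × 2000 = 204.6 pbw
  B2O3: 4.047% × 2000 = 80.94 pbw
  ZrO2: 7.029% × 2000 = 140.6 pbw
  ZnO: 14.16% × 2000 = 283.2 pbw
Checking each oxide sum per the reported batch figures, relative to the basis at hand (delivered sums recover each target modulo rounding of the values):
  SiO2: 209.2·0.3270 + 1185·0.9950 = 1247 pbw (target 1247 pbw)
  Al2O3: 39.76·0.9960 + 1185·0.003000 = 43.16 pbw (target 43.16 pbw)
  K2O: 300.5·0.6809 = 204.6 pbw (target 204.6 pbw)
  B2O3: 144.2·0.5614 = 80.95 pbw (target 80.94 pbw)
  ZrO2: 209.2·0.6720 = 140.6 pbw (target 140.6 pbw)
  ZnO: 283.8·0.9980 = 283.2 pbw (target 283.2 pbw)
The glass-mass cross-check: the batch minus its LOI: 2000 pbw (summing oxide targets gives 2000 pbw; against the stated basis, 2000 pbw — differing by rounding only).
Total batch = Σ batch = 2162 pbw; ignition loss, Σ(batch × LOI) = 162.4 pbw; glass ÷ batch gives a yield of 92.49%.

Revised batch per 2000 pbw glass melt:
  Potassium carbonate: 300.5 pbw
  Zircon sand: 209.2 pbw
  Calcined alumina: 39.76 pbw
  Zinc white: 283.8 pbw
  Boric acid: 144.2 pbw
  Quartz sand: 1185 pbw
Total batch = 2162 pbw; LOI loss = 162.4 pbw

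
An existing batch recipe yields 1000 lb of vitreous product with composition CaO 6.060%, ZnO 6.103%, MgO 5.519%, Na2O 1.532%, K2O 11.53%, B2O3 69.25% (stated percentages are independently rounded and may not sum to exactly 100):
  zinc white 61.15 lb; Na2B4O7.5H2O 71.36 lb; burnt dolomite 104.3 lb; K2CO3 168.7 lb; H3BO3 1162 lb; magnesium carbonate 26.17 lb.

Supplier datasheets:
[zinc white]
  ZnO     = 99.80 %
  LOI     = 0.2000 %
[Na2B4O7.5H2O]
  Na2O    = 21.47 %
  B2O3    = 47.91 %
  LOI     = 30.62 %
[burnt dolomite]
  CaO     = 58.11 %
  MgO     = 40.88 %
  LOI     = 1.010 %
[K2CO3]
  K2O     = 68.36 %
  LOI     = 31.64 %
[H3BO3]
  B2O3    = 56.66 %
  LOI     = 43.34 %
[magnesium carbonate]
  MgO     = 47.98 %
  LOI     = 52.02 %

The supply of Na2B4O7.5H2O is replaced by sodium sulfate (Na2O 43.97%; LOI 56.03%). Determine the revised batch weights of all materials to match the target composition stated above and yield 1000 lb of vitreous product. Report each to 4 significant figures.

Working values are printed (rounded to 4 significant digits) in the printout; full float precision is held through every step; every reported result takes a single rounding; all derived quantities, including the six compositions, yield, LOI, totals, net glass mass, are carried from the weighed amounts per 1000 lb of glass at full precision, exactly as shown in the problem or answer text.
The oxide mass targets at 1000 lb vitreous product:
  CaO: 6.060% × 1000 = 60.60 lb
  ZnO: 6.103% × 1000 = 61.03 lb
  MgO: 5.519% × 1000 = 55.19 lb
  Na2O: 1.532% × 1000 = 15.32 lb
  K2O: 11.53% × 1000 = 115.3 lb
  B2O3: 69.25% × 1000 = 692.5 lb
Verifying the oxide balance applying the batch weights above, under the basis named above (target by target, the sums agree inside rounding margins):
  CaO: 104.3·0.5811 = 60.61 lb (target 60.60 lb)
  ZnO: 61.15·0.9980 = 61.03 lb (target 61.03 lb)
  MgO: 104.3·0.4088 + 26.17·0.4798 = 55.19 lb (target 55.19 lb)
  Na2O: 34.84·0.4397 = 15.32 lb (target 15.32 lb)
  K2O: 168.7·0.6836 = 115.3 lb (target 115.3 lb)
  B2O3: 1222·0.5666 = 692.4 lb (target 692.5 lb)
Glass-mass closure: Σ batch − LOI loss = 999.9 lb (targets for the oxides total 999.9 lb; the stated basis being 1000 lb — differing by rounding only).
Batch total: Σ batch = 1617 lb; LOI loss = Σ batch·LOI = 617.3 lb; as yield: glass ÷ batch → 61.83%.

Revised batch per 1000 lb vitreous product:
  zinc white: 61.15 lb
  sodium sulfate: 34.84 lb
  burnt dolomite: 104.3 lb
  K2CO3: 168.7 lb
  H3BO3: 1222 lb
  magnesium carbonate: 26.17 lb
Total batch = 1617 lb; LOI loss = 617.3 lb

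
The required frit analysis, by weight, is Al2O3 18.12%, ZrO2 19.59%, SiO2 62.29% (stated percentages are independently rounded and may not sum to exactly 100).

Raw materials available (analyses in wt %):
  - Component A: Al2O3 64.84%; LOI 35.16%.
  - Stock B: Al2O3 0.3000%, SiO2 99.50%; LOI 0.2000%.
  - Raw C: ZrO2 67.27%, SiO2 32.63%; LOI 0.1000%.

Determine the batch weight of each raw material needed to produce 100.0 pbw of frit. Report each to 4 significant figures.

Batch per 100.0 pbw frit:
  Component A: 27.70 pbw
  Stock B: 53.05 pbw
  Raw C: 29.12 pbw
Total batch = 109.9 pbw; LOI loss = 9.875 pbw; yield = 91.01%

The whole derivation holds exact precision through every step; working values are printed, with 4-significant-figure rounding, within the worked lines; exactly one rounding lands on each reported figure — the derived quantities, including the three compositions, LOI, totals, the yield, glass mass, are computed from the weighed amounts for 100.0 pbw of glass in exact precision as set out in problem or answer.
The oxide mass targets at 100.0 pbw frit:
  Al2O3: 18.12% × 100.0 = 18.12 pbw
  ZrO2: 19.59% × 100.0 = 19.59 pbw
  SiO2: 62.29% × 100.0 = 62.29 pbw
Verifying the oxide balance using the reported weights, relative to the basis at hand (oxide sums agree with the targets within answer rounding):
  Al2O3: 27.70·0.6484 + 53.05·0.003000 = 18.12 pbw (target 18.12 pbw)
  ZrO2: 29.12·0.6727 = 19.59 pbw (target 19.59 pbw)
  SiO2: 53.05·0.9950 + 29.12·0.3263 = 62.29 pbw (target 62.29 pbw)
Auditing the glass mass value: total batch − LOI = 100.0 pbw (the Σ of target masses is 100.0 pbw; the stated basis being 100.0 pbw — differing by rounding only).
Total batch = Σ batch = 109.9 pbw; Σ batch·LOI gives LOI loss = 9.875 pbw; as yield: glass ÷ batch → 91.01%.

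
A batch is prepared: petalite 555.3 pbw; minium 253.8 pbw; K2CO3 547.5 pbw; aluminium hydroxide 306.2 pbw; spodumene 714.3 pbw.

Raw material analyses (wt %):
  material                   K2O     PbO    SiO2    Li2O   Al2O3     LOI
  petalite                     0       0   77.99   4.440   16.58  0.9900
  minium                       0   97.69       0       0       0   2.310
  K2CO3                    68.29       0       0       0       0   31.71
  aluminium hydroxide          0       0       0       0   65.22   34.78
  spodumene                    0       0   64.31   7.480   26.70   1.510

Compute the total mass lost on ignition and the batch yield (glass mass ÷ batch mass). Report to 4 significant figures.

LOI loss = 302.3 pbw; glass = 2075 pbw; yield = 87.28%

The intermediate values are shown, rounded to 4 significant figures, as written — all arithmetic carries exact precision through every step — every reported value is rounded only once; all derived quantities (totals, ignition loss, net glass mass, the five compositions, the yield) are carried starting from the weights at 2075 pbw of glass at full float precision, as set out in the problem or answer text.
LOI of each material in turn:
  petalite: 555.3 × 0.009900 = 5.497 pbw
  minium: 253.8 × 0.02310 = 5.863 pbw
  K2CO3: 547.5 × 0.3171 = 173.6 pbw
  aluminium hydroxide: 306.2 × 0.3478 = 106.5 pbw
  spodumene: 714.3 × 0.01510 = 10.79 pbw
Total LOI = 302.3 pbw
Glass = batch − LOI = 2377 − 302.3 = 2075 pbw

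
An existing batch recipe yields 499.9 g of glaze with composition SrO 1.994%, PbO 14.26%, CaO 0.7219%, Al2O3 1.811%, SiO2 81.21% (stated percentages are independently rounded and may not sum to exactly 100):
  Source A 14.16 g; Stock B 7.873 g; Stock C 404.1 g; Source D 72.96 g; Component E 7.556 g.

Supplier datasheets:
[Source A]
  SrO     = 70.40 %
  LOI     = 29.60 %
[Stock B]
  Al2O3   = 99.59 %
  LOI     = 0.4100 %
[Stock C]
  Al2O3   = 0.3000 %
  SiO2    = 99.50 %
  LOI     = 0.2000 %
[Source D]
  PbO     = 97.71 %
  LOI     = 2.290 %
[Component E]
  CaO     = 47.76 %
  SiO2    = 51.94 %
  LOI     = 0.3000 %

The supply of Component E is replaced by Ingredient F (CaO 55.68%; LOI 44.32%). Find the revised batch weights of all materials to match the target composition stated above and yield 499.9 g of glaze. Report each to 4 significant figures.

Revised batch per 499.9 g glaze:
  Source A: 14.16 g
  Stock B: 7.861 g
  Stock C: 408.0 g
  Source D: 72.96 g
  Ingredient F: 6.481 g
Total batch = 509.5 g; LOI loss = 9.583 g

Working values are shown, rounded to 4 significant figures, within the worked lines; all internal work keeps full precision in all steps. Every reported number undergoes a single rounding; derived quantities are recomputed starting from the weights on 499.9 g of glass in full precision (the totals, LOI, net glass mass, the yield, the five compositions), as set out in the problem or the answer.
Target masses of each oxide per 499.9 g glaze:
  SrO: 1.994% × 499.9 = 9.968 g
  PbO: 14.26% × 499.9 = 71.29 g
  CaO: 0.7219% × 499.9 = 3.609 g
  Al2O3: 1.811% × 499.9 = 9.053 g
  SiO2: 81.21% × 499.9 = 406.0 g
Sums-versus-targets review with the batch weights as given, against the basis in use (target by target, the sums agree within answer rounding):
  SrO: 14.16·0.7040 = 9.969 g (target 9.968 g)
  PbO: 72.96·0.9771 = 71.29 g (target 71.29 g)
  CaO: 6.481·0.5568 = 3.609 g (target 3.609 g)
  Al2O3: 7.861·0.9959 + 408.0·0.003000 = 9.053 g (target 9.053 g)
  SiO2: 408.0·0.9950 = 406.0 g (target 406.0 g)
Glass mass check: Σ batch − LOI loss = 499.9 g (per-oxide target masses sum to 499.9 g; the stated basis being 499.9 g — gaps are rounding artifacts).
Adding the batch up: Σ batch = 509.5 g; Σ batch·LOI gives LOI loss = 9.583 g; the yield ratio, glass ÷ batch: 98.12%.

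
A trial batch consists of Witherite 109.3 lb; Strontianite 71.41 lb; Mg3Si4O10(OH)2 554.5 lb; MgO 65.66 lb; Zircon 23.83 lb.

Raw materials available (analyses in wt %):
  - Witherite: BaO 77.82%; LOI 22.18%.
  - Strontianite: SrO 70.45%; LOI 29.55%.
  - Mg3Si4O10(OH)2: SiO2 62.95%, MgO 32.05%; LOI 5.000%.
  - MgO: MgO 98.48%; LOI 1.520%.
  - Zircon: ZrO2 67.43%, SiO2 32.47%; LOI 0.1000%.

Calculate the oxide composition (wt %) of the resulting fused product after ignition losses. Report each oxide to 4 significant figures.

Glass mass = 750.6 lb (batch 824.7 − LOI 74.09).
Composition: ZrO2 2.141%, BaO 11.33%, SiO2 47.53%, MgO 32.29%, SrO 6.702%

Full precision is held from first step to last — working values are displayed (rounded to four significant figures) within the worked lines; every reported figure receives exactly one rounding. Derived quantities are carried at full precision (ignition loss, net glass mass, the yield, totals, the five compositions) from the weighed amounts per 750.6 lb of glass, as they appear in the problem or the answer.
What the batch supplies per oxide:
  ZrO2: 23.83·0.6743 = 16.07 lb
  BaO: 109.3·0.7782 = 85.06 lb
  SiO2: 554.5·0.6295 + 23.83·0.3247 = 356.8 lb
  MgO: 554.5·0.3205 + 65.66·0.9848 = 242.4 lb
  SrO: 71.41·0.7045 = 50.31 lb
LOI: 109.3·0.2218 + 71.41·0.2955 + 554.5·0.05000 + 65.66·0.01520 + 23.83·0.001000 = 74.09 lb
Resulting glass, batch − LOI: 824.7 − 74.09 = 750.6 lb (equal to the oxide-mass sum)
oxide / glass × 100 gives the wt %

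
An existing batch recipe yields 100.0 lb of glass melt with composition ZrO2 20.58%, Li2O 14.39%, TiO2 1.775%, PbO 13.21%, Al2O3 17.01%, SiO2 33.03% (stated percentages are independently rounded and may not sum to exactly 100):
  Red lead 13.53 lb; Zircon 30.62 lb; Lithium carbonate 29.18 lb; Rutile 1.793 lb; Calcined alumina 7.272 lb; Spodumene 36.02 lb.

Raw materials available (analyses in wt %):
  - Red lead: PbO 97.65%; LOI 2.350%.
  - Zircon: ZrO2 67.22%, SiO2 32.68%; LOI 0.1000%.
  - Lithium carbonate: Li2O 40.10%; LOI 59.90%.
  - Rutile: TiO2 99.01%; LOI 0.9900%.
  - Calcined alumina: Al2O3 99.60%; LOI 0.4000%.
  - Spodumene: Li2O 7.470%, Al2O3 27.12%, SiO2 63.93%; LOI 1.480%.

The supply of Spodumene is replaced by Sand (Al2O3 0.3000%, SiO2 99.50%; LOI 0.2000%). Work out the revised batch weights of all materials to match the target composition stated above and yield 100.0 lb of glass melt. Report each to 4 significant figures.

Revised batch per 100.0 lb glass melt:
  Red lead: 13.53 lb
  Zircon: 30.62 lb
  Lithium carbonate: 35.89 lb
  Rutile: 1.793 lb
  Calcined alumina: 17.01 lb
  Sand: 23.14 lb
Total batch = 122.0 lb; LOI loss = 21.98 lb

The whole derivation runs at full precision at all times. Rounding to 4 significant figures extends to each mid-chain value as shown. Every reported figure is rounded just once; all derived quantities, which include the yield, totals, LOI, six oxide percentages, glass mass, are recomputed at full precision, as given in the problem or answer text, starting from the weights for 100.0 lb of glass.
Oxide-by-oxide targets in 100.0 lb glass melt:
  ZrO2: 20.58% × 100.0 = 20.58 lb
  Li2O: 14.39% × 100.0 = 14.39 lb
  TiO2: 1.775% × 100.0 = 1.775 lb
  PbO: 13.21% × 100.0 = 13.21 lb
  Al2O3: 17.01% × 100.0 = 17.01 lb
  SiO2: 33.03% × 100.0 = 33.03 lb
Mass-balance tally per oxide given the weights on record, against the basis in use (sum by sum, the targets are met up to rounding of the answer):
  ZrO2: 30.62·0.6722 = 20.58 lb (target 20.58 lb)
  Li2O: 35.89·0.4010 = 14.39 lb (target 14.39 lb)
  TiO2: 1.793·0.9901 = 1.775 lb (target 1.775 lb)
  PbO: 13.53·0.9765 = 13.21 lb (target 13.21 lb)
  Al2O3: 17.01·0.9960 + 23.14·0.003000 = 17.01 lb (target 17.01 lb)
  SiO2: 30.62·0.3268 + 23.14·0.9950 = 33.03 lb (target 33.03 lb)
The glass-mass cross-check: Σ batch − LOI loss = 100.0 lb (the Σ of target masses is 100.0 lb; basis as stated: 100.0 lb — deltas are rounding alone).
Whole-batch sum: Σ batch = 122.0 lb; ignition loss, Σ(batch × LOI) = 21.98 lb; the yield ratio, glass ÷ batch: 81.98%.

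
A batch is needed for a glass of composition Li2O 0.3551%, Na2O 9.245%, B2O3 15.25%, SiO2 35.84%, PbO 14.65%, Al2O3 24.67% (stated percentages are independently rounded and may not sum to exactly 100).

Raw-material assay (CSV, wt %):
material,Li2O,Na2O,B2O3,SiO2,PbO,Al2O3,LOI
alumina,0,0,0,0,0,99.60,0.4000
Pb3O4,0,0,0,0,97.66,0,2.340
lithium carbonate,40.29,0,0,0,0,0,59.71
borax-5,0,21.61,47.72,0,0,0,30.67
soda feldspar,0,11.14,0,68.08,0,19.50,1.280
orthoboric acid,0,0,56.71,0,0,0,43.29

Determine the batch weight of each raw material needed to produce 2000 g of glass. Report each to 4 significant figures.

Every computation runs at full float precision at each step. Mid-chain values are shown (rounded to four significant digits) on the page; each reported value takes a single rounding — the derived quantities (six oxide percentages, LOI, glass mass, yield, the totals) are rebuilt using the weight values for 2000 g of glass in exact precision, precisely as stated by either problem or answer.
The oxide mass targets at 2000 g glass:
  Li2O: 0.3551% × 2000 = 7.102 g
  Na2O: 9.245% × 2000 = 184.9 g
  B2O3: 15.25% × 2000 = 305.0 g
  SiO2: 35.84% × 2000 = 716.8 g
  PbO: 14.65% × 2000 = 293.0 g
  Al2O3: 24.67% × 2000 = 493.4 g
Sums-versus-targets review working from each reported weight, against the basis in use (every target is met by its sum inside rounding margins):
  Li2O: 17.63·0.4029 = 7.103 g (target 7.102 g)
  Na2O: 312.9·0.2161 + 1053·0.1114 = 184.9 g (target 184.9 g)
  B2O3: 312.9·0.4772 + 274.6·0.5671 = 305.0 g (target 305.0 g)
  SiO2: 1053·0.6808 = 716.9 g (target 716.8 g)
  PbO: 300.0·0.9766 = 293.0 g (target 293.0 g)
  Al2O3: 289.2·0.9960 + 1053·0.1950 = 493.4 g (target 493.4 g)
Consistency of the glass mass: batch Σ − ignition loss = 2000 g (per-oxide target masses sum to 2000 g; basis as stated: 2000 g — deltas are rounding alone).
Summing the batch: Σ batch = 2247 g; LOI loss = Σ batch·LOI = 247.0 g; yield = glass ÷ total batch = 89.01%.

Batch per 2000 g glass:
  alumina: 289.2 g
  Pb3O4: 300.0 g
  lithium carbonate: 17.63 g
  borax-5: 312.9 g
  soda feldspar: 1053 g
  orthoboric acid: 274.6 g
Total batch = 2247 g; LOI loss = 247.0 g; yield = 89.01%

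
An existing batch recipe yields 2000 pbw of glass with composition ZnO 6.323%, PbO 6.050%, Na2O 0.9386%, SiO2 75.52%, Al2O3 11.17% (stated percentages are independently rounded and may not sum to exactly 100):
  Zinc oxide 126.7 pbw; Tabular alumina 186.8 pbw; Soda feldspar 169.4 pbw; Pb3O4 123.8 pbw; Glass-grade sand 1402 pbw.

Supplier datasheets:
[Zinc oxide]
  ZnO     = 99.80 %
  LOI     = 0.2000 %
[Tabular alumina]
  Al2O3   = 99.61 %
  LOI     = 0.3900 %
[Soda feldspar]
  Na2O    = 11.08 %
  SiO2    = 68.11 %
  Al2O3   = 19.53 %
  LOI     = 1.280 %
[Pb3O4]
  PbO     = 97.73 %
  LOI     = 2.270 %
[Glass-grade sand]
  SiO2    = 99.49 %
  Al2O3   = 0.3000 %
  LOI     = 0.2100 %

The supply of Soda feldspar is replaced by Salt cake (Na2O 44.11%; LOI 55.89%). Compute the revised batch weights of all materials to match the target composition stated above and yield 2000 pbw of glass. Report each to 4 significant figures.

Revised batch per 2000 pbw glass:
  Zinc oxide: 126.7 pbw
  Tabular alumina: 219.7 pbw
  Salt cake: 42.56 pbw
  Pb3O4: 123.8 pbw
  Glass-grade sand: 1518 pbw
Total batch = 2031 pbw; LOI loss = 30.90 pbw

Every computation runs at full float precision from start to finish — values along the way appear (rounded to four significant digits) as written. Every reported result includes exactly one rounding; the derived quantities (five oxide percentages, LOI, totals, the yield, net glass mass) are rebuilt starting from the weights per 2000 pbw of glass in full precision as quoted within question or answer.
The oxide mass targets at 2000 pbw glass:
  ZnO: 6.323% × 2000 = 126.5 pbw
  PbO: 6.050% × 2000 = 121.0 pbw
  Na2O: 0.9386% × 2000 = 18.77 pbw
  SiO2: 75.52% × 2000 = 1510 pbw
  Al2O3: 11.17% × 2000 = 223.4 pbw
Verifying the oxide balance per the reported batch figures, at the basis given (summed amounts equal target values modulo rounding of the values):
  ZnO: 126.7·0.9980 = 126.4 pbw (target 126.5 pbw)
  PbO: 123.8·0.9773 = 121.0 pbw (target 121.0 pbw)
  Na2O: 42.56·0.4411 = 18.77 pbw (target 18.77 pbw)
  SiO2: 1518·0.9949 = 1510 pbw (target 1510 pbw)
  Al2O3: 219.7·0.9961 + 1518·0.003000 = 223.4 pbw (target 223.4 pbw)
Auditing the glass mass value: batch total minus LOI = 2000 pbw (the targets, summed, come to 2000 pbw; against the stated basis, 2000 pbw — any gap is answer rounding).
Batch grand total — Σ batch = 2031 pbw; LOI loss = Σ batch·LOI = 30.90 pbw; yield = glass ÷ total batch = 98.48%.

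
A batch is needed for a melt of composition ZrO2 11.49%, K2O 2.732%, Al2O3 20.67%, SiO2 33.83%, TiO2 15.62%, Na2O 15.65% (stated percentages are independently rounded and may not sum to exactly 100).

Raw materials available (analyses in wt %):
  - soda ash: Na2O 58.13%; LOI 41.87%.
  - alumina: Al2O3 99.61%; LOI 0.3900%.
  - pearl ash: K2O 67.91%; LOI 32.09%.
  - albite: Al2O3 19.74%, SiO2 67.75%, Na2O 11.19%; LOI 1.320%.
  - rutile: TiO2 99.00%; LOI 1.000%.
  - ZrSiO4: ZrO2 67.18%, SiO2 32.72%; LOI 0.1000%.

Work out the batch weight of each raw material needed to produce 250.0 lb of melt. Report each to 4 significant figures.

Values along the way appear, rounded to 4 significant digits, across the worked steps. All internal work holds exact precision from start to finish. Exactly one rounding goes into every reported result — derived quantities (net glass mass, the totals, the six compositions, the yield, LOI) are rebuilt starting from the weights at 250.0 lb of glass at full float precision as written in the question or the answer.
The oxide mass targets at 250.0 lb melt:
  ZrO2: 11.49% × 250.0 = 28.72 lb
  K2O: 2.732% × 250.0 = 6.830 lb
  Al2O3: 20.67% × 250.0 = 51.68 lb
  SiO2: 33.83% × 250.0 = 84.58 lb
  TiO2: 15.62% × 250.0 = 39.05 lb
  Na2O: 15.65% × 250.0 = 39.12 lb
Balance tally, oxide-wise, working from each reported weight, per the basis as stated (sums match the target masses modulo rounding of the values):
  ZrO2: 42.76·0.6718 = 28.73 lb (target 28.72 lb)
  K2O: 10.06·0.6791 = 6.832 lb (target 6.830 lb)
  Al2O3: 31.23·0.9961 + 104.2·0.1974 = 51.68 lb (target 51.68 lb)
  SiO2: 104.2·0.6775 + 42.76·0.3272 = 84.59 lb (target 84.58 lb)
  TiO2: 39.44·0.9900 = 39.05 lb (target 39.05 lb)
  Na2O: 47.25·0.5813 + 104.2·0.1119 = 39.13 lb (target 39.12 lb)
Glass mass check: Σ batch − LOI loss = 250.0 lb (the Σ of target masses is 250.0 lb; basis as stated: 250.0 lb — rounding explains the deltas).
Whole-batch sum: Σ batch = 274.9 lb; the LOI term Σ batch·LOI equals 24.95 lb; glass ÷ batch gives a yield of 90.93%.

Batch per 250.0 lb melt:
  soda ash: 47.25 lb
  alumina: 31.23 lb
  pearl ash: 10.06 lb
  albite: 104.2 lb
  rutile: 39.44 lb
  ZrSiO4: 42.76 lb
Total batch = 274.9 lb; LOI loss = 24.95 lb; yield = 90.93%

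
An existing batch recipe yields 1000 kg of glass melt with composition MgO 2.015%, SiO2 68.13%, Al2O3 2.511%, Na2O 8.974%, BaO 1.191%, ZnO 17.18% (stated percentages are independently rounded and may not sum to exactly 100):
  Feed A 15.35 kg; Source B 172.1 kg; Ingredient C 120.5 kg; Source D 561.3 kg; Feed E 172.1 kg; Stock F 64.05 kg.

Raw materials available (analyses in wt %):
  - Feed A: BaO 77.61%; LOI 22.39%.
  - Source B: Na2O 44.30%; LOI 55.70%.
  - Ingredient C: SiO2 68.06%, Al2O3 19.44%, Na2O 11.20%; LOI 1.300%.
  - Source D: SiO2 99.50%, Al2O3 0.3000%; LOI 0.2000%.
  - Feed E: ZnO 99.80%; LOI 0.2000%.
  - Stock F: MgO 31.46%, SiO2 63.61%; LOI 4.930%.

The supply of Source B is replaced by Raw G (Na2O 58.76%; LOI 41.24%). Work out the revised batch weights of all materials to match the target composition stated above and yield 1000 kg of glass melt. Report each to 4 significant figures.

In-progress results are displayed (rounded to four significant figures) alongside each step; all internal work maintains full float precision at every stage. Exactly one rounding lands on every reported figure; all derived quantities are rebuilt at full precision (the six compositions, totals, net glass mass, ignition loss, yield) from the weighed amounts per 1000 kg of glass exactly as printed in question or answer.
The oxide mass targets at 1000 kg glass melt:
  MgO: 2.015% × 1000 = 20.15 kg
  SiO2: 68.13% × 1000 = 681.3 kg
  Al2O3: 2.511% × 1000 = 25.11 kg
  Na2O: 8.974% × 1000 = 89.74 kg
  BaO: 1.191% × 1000 = 11.91 kg
  ZnO: 17.18% × 1000 = 171.8 kg
Verifying the oxide balance given the weights on record, for the quoted basis mass (sums match the target masses up to rounding of the answer):
  MgO: 64.05·0.3146 = 20.15 kg (target 20.15 kg)
  SiO2: 120.5·0.6806 + 561.3·0.9950 + 64.05·0.6361 = 681.2 kg (target 681.3 kg)
  Al2O3: 120.5·0.1944 + 561.3·0.003000 = 25.11 kg (target 25.11 kg)
  Na2O: 129.8·0.5876 + 120.5·0.1120 = 89.77 kg (target 89.74 kg)
  BaO: 15.35·0.7761 = 11.91 kg (target 11.91 kg)
  ZnO: 172.1·0.9980 = 171.8 kg (target 171.8 kg)
Mass balance on the glass: whole batch net of LOI = 999.9 kg (oxide target masses add up to 1000 kg; versus the stated basis of 1000 kg — a pure rounding effect).
Adding the batch up: Σ batch = 1063 kg; LOI loss = Σ batch·LOI = 63.16 kg; yield, glass over the total, = 94.06%.

Revised batch per 1000 kg glass melt:
  Feed A: 15.35 kg
  Raw G: 129.8 kg
  Ingredient C: 120.5 kg
  Source D: 561.3 kg
  Feed E: 172.1 kg
  Stock F: 64.05 kg
Total batch = 1063 kg; LOI loss = 63.16 kg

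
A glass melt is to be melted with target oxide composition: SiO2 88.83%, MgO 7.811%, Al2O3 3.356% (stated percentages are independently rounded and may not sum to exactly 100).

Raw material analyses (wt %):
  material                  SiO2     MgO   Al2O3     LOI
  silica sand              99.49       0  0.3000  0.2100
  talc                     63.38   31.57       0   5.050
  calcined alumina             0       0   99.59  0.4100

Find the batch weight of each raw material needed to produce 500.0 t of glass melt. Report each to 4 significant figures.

Batch per 500.0 t glass melt:
  silica sand: 367.6 t
  talc: 123.7 t
  calcined alumina: 15.74 t
Total batch = 507.0 t; LOI loss = 7.083 t; yield = 98.60%

In-progress results appear with 4-significant-figure rounding at each printed step — each numeric step carries full float precision end to end — a single rounding yields each reported value; all derived quantities are carried at full precision (LOI, yield, three oxide percentages, the totals, glass mass) from the weighed amounts for 500.0 t of glass as written in either problem or answer.
Target masses of each oxide per 500.0 t glass melt:
  SiO2: 88.83% × 500.0 = 444.2 t
  MgO: 7.811% × 500.0 = 39.06 t
  Al2O3: 3.356% × 500.0 = 16.78 t
Verifying the oxide balance using the reported weights, against the basis in use (oxide sums agree with the targets once rounding is allowed for):
  SiO2: 367.6·0.9949 + 123.7·0.6338 = 444.1 t (target 444.2 t)
  MgO: 123.7·0.3157 = 39.05 t (target 39.06 t)
  Al2O3: 367.6·0.003000 + 15.74·0.9959 = 16.78 t (target 16.78 t)
Glass-mass closure: total charge less LOI = 500.0 t (the Σ of target masses is 500.0 t; stated basis 500.0 t — any gap is answer rounding).
Whole-batch sum: Σ batch = 507.0 t; ignition loss, Σ(batch × LOI) = 7.083 t; yield = glass ÷ total batch = 98.60%.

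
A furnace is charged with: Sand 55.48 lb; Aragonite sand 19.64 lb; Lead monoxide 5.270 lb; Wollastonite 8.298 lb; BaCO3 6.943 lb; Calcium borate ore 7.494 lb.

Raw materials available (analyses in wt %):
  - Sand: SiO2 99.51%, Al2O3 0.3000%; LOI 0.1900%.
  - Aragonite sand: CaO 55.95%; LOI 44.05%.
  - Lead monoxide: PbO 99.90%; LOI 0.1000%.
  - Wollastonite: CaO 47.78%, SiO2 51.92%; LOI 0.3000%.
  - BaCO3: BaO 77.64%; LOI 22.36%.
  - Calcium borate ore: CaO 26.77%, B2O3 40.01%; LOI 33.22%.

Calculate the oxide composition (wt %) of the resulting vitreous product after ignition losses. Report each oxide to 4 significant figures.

Glass mass = 90.30 lb (batch 103.1 − LOI 12.83).
Composition: CaO 18.78%, BaO 5.970%, SiO2 65.91%, PbO 5.831%, Al2O3 0.1843%, B2O3 3.321%

Each numeric step carries full precision from first step to last. Mid-chain values are displayed rounded off to 4 significant digits between the steps. Every reported figure is rounded a single time; the derived quantities (net glass mass, yield, ignition loss, six oxide percentages, the totals) are recomputed starting from the weights on 90.30 lb of glass in exact precision, as written in the problem or the answer.
Delivered oxide masses:
  CaO: 19.64·0.5595 + 8.298·0.4778 + 7.494·0.2677 = 16.96 lb
  BaO: 6.943·0.7764 = 5.391 lb
  SiO2: 55.48·0.9951 + 8.298·0.5192 = 59.52 lb
  PbO: 5.270·0.9990 = 5.265 lb
  Al2O3: 55.48·0.003000 = 0.1664 lb
  B2O3: 7.494·0.4001 = 2.998 lb
LOI: 55.48·0.001900 + 19.64·0.4405 + 5.270·0.001000 + 8.298·0.003000 + 6.943·0.2236 + 7.494·0.3322 = 12.83 lb
Resulting glass, batch − LOI: 103.1 − 12.83 = 90.30 lb (consistent with Σ oxide mass)
percent share: oxide ÷ glass, ×100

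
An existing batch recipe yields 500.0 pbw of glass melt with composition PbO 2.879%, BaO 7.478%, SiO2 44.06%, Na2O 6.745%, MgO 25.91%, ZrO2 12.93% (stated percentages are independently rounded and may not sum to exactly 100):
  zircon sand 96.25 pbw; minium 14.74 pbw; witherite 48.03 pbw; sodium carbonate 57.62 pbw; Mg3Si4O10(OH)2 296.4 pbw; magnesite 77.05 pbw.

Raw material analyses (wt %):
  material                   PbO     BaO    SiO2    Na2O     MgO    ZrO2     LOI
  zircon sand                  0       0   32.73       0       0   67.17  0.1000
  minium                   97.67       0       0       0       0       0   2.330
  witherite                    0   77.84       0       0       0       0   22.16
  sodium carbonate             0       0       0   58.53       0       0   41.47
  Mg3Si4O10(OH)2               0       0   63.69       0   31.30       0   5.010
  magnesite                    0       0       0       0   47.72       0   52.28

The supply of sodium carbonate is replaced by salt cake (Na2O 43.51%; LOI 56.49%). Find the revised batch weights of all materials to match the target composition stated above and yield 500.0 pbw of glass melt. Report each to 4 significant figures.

Revised batch per 500.0 pbw glass melt:
  zircon sand: 96.25 pbw
  minium: 14.74 pbw
  witherite: 48.03 pbw
  salt cake: 77.51 pbw
  Mg3Si4O10(OH)2: 296.4 pbw
  magnesite: 77.05 pbw
Total batch = 610.0 pbw; LOI loss = 110.0 pbw

All arithmetic holds full precision end to end — in-progress results appear (rounded to 4 significant digits) within the worked lines. Each reported value takes exactly one rounding; derived quantities are recomputed starting from the weights for 500.0 pbw of glass at full precision (the totals, the six compositions, the yield, net glass mass, ignition loss), as quoted within question or answer.
Per-oxide target masses for 500.0 pbw glass melt:
  PbO: 2.879% × 500.0 = 14.40 pbw
  BaO: 7.478% × 500.0 = 37.39 pbw
  SiO2: 44.06% × 500.0 = 220.3 pbw
  Na2O: 6.745% × 500.0 = 33.72 pbw
  MgO: 25.91% × 500.0 = 129.6 pbw
  ZrO2: 12.93% × 500.0 = 64.65 pbw
Checking each oxide sum given the weights on record, for the quoted basis mass (oxide sums agree with the targets inside rounding margins):
  PbO: 14.74·0.9767 = 14.40 pbw (target 14.40 pbw)
  BaO: 48.03·0.7784 = 37.39 pbw (target 37.39 pbw)
  SiO2: 96.25·0.3273 + 296.4·0.6369 = 220.3 pbw (target 220.3 pbw)
  Na2O: 77.51·0.4351 = 33.72 pbw (target 33.72 pbw)
  MgO: 296.4·0.3130 + 77.05·0.4772 = 129.5 pbw (target 129.6 pbw)
  ZrO2: 96.25·0.6717 = 64.65 pbw (target 64.65 pbw)
Mass balance on the glass: net batch after ignition = 500.0 pbw (the Σ of target masses is 500.0 pbw; versus the stated basis of 500.0 pbw — gaps are rounding artifacts).
Total batch = Σ batch = 610.0 pbw; ignition loss, Σ(batch × LOI) = 110.0 pbw; as yield: glass ÷ batch → 81.97%.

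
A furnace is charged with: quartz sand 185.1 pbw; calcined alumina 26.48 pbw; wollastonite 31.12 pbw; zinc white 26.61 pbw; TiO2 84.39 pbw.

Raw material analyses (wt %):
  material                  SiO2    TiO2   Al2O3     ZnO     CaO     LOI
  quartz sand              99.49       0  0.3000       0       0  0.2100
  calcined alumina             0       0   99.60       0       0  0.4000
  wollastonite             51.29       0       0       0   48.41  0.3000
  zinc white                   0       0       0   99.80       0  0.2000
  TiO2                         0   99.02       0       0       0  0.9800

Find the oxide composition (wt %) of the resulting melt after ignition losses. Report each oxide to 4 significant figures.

All internal work maintains full precision all the way through; working values appear, with 4-significant-figure rounding, on the page. A single rounding finalizes each reported result; all derived quantities, including LOI, totals, the yield, five oxide percentages, net glass mass, are carried from the batch weights per 352.2 pbw of glass at exact precision as they appear in either problem or answer.
Oxide masses out of the charge:
  SiO2: 185.1·0.9949 + 31.12·0.5129 = 200.1 pbw
  TiO2: 84.39·0.9902 = 83.56 pbw
  Al2O3: 185.1·0.003000 + 26.48·0.9960 = 26.93 pbw
  ZnO: 26.61·0.9980 = 26.56 pbw
  CaO: 31.12·0.4841 = 15.07 pbw
LOI: 185.1·0.002100 + 26.48·0.004000 + 31.12·0.003000 + 26.61·0.002000 + 84.39·0.009800 = 1.468 pbw
Glass mass = batch − LOI = 353.7 − 1.468 = 352.2 pbw (= Σ oxide masses)
percent by weight: oxide/glass ×100

Glass mass = 352.2 pbw (batch 353.7 − LOI 1.468).
Composition: SiO2 56.81%, TiO2 23.72%, Al2O3 7.645%, ZnO 7.540%, CaO 4.277%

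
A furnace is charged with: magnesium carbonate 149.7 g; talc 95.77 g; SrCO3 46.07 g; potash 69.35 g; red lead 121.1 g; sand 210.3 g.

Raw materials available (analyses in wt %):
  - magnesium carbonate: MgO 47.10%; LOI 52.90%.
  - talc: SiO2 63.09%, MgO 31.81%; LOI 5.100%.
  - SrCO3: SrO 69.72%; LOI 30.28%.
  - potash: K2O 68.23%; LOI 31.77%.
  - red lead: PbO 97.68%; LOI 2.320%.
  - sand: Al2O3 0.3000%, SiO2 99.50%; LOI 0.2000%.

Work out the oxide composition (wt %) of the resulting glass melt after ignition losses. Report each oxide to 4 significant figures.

In-progress results are displayed rounded off to 4 significant figures when written out — all arithmetic maintains full precision all the way through — each reported number is rounded only once; the derived quantities are carried in full float precision (totals, yield, LOI, glass mass, the six compositions) from the weighed amounts at 569.0 g of glass, exactly as shown in problem or answer.
Delivered oxide masses:
  Al2O3: 210.3·0.003000 = 0.6309 g
  K2O: 69.35·0.6823 = 47.32 g
  PbO: 121.1·0.9768 = 118.3 g
  SrO: 46.07·0.6972 = 32.12 g
  SiO2: 95.77·0.6309 + 210.3·0.9950 = 269.7 g
  MgO: 149.7·0.4710 + 95.77·0.3181 = 101.0 g
LOI: 149.7·0.5290 + 95.77·0.05100 + 46.07·0.3028 + 69.35·0.3177 + 121.1·0.02320 + 210.3·0.002000 = 123.3 g
Net of LOI, the glass mass = 692.3 − 123.3 = 569.0 g (equal to the oxide-mass sum)
wt %: oxide over glass, times 100

Glass mass = 569.0 g (batch 692.3 − LOI 123.3).
Composition: Al2O3 0.1109%, K2O 8.316%, PbO 20.79%, SrO 5.645%, SiO2 47.39%, MgO 17.75%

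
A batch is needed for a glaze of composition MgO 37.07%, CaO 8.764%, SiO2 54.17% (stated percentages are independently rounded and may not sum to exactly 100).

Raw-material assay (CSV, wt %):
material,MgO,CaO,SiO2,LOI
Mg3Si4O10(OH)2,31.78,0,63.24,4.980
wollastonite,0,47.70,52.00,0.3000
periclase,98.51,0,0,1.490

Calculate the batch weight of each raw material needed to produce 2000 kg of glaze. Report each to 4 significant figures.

Batch per 2000 kg glaze:
  Mg3Si4O10(OH)2: 1411 kg
  wollastonite: 367.5 kg
  periclase: 297.4 kg
Total batch = 2076 kg; LOI loss = 75.80 kg; yield = 96.35%

The whole derivation keeps full float precision at every stage; working values appear rounded off to 4 significant digits within the worked lines; exactly one rounding goes into every reported figure — derived quantities (totals, the yield, LOI, net glass mass, three oxide percentages) are computed from the weighed amounts on 2000 kg of glass in exact precision precisely as stated by the problem or the answer.
The oxide mass targets at 2000 kg glaze:
  MgO: 37.07% × 2000 = 741.4 kg
  CaO: 8.764% × 2000 = 175.3 kg
  SiO2: 54.17% × 2000 = 1083 kg
Per-oxide balance check using the reported weights, for the quoted basis mass (summed amounts equal target values within answer rounding):
  MgO: 1411·0.3178 + 297.4·0.9851 = 741.4 kg (target 741.4 kg)
  CaO: 367.5·0.4770 = 175.3 kg (target 175.3 kg)
  SiO2: 1411·0.6324 + 367.5·0.5200 = 1083 kg (target 1083 kg)
The glass-mass cross-check: batch Σ − ignition loss = 2000 kg (oxide target masses add up to 2000 kg; with the basis standing at 2000 kg — differing by rounding only).
Adding the batch up: Σ batch = 2076 kg; Σ batch·LOI gives LOI loss = 75.80 kg; the yield ratio, glass ÷ batch: 96.35%.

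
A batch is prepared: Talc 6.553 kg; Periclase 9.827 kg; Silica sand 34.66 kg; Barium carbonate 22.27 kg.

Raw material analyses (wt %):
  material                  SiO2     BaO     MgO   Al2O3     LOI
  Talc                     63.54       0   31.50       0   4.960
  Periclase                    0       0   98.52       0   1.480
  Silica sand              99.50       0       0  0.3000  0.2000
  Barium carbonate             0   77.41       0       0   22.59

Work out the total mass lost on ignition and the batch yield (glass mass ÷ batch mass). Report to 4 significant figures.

LOI loss = 5.571 kg; glass = 67.74 kg; yield = 92.40%

Intermediates are shown (rounded to 4 significant digits) across the worked steps — each numeric step keeps full float precision from first step to last — a single rounding finalizes each reported value — all derived quantities (yield, the four compositions, ignition loss, the totals, net glass mass) are rebuilt starting from the weights per 67.74 kg of glass at full precision as they appear in the question or the answer.
LOI of each material in turn:
  Talc: 6.553 × 0.04960 = 0.3250 kg
  Periclase: 9.827 × 0.01480 = 0.1454 kg
  Silica sand: 34.66 × 0.002000 = 0.06932 kg
  Barium carbonate: 22.27 × 0.2259 = 5.031 kg
Total LOI = 5.571 kg
Glass = batch − LOI = 73.31 − 5.571 = 67.74 kg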